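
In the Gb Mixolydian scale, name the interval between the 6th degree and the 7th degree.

Spelling the Gb Mixolydian scale: Gb Ab Bb Cb Db Eb Fb.
So we need the interval from Eb up to Fb.
2 letter names make it a second; at 1 semitone (a half step narrower than major) the quality is minor.

minor second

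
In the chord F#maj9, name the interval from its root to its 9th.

major ninth

The chord tones of F#maj9 are F#, A#, C#, E#, G#.
Root = F#; 9th = G#.
F# up to G# spans 9 letter names and 14 semitones — a major ninth.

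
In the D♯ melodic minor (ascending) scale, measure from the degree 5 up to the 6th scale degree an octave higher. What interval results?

D♯ melodic minor: D♯ E♯ F♯ G♯ A♯ B♯ C𝄪.
That puts A♯ below B♯.
From A♯ to B♯ is 14 semitones, exactly the major ninth.

major ninth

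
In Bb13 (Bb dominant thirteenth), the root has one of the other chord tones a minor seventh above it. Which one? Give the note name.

Bb13 (Bb dominant thirteenth) is spelled Bb–D–F–Ab–C–G.
The root is Bb. A minor seventh above Bb is Ab.
Ab is the chord's 7th.

Ab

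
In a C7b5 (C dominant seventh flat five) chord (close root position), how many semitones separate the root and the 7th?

10

The chord tones of C7b5 are C–E–G♭–B♭.
C to B♭ is a minor seventh: 10 semitones.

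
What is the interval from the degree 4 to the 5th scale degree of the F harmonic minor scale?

F harmonic minor: F G A♭ B♭ C D♭ E.
The degree 4 is B♭ and the scale degree 5 is C.
B♭ up to C spans 2 letter names and 2 semitones — a major second.

major second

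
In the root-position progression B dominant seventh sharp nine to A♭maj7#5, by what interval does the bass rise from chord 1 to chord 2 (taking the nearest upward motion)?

The roots are B and A♭.
7 letter names make it a seventh; at 9 semitones (a whole step narrower than major) the quality is diminished.

diminished seventh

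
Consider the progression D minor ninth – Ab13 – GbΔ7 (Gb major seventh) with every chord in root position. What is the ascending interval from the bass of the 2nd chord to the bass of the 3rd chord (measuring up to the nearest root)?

minor seventh

The roots are Ab and Gb.
Ab up to Gb is 10 semitones, a half step narrower than a major seventh, so the interval is minor.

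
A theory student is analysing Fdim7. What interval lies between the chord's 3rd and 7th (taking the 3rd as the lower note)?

The chord tones of Fdim7 are F–Ab–Cb–Ebb.
That puts Ab below Ebb.
From Ab to Ebb: 6 semitones over a fifth = diminished.

diminished 5th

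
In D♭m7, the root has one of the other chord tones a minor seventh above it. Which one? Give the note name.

Spelling the chord: D♭, F♭, A♭, C♭.
The root is D♭. A minor seventh above D♭ is C♭.
C♭ is the chord's 7th.

Cb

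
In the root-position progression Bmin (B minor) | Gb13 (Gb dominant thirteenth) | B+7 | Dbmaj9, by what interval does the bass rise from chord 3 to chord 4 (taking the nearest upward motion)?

diminished third

The roots are B and Db.
From B to Db: 2 semitones over a third = diminished.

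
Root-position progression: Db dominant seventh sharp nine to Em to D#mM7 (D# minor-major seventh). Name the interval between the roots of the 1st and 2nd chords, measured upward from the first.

augmented second

The roots are Db and E.
2 letter names make it a second; at 3 semitones (a half step wider than major) the quality is augmented.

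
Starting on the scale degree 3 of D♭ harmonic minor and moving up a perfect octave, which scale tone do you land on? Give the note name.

The scale is D♭ E♭ F♭ G♭ A♭ B𝄫 C.
The scale degree 3 is F♭; a perfect octave above that is F♭ — scale degree 3.

Fb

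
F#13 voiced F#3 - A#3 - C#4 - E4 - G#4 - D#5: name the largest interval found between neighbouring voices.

Adjacent intervals: F#3→A#3 = major third; A#3→C#4 = minor third; C#4→E4 = minor third; E4→G#4 = major third; G#4→D#5 = perfect fifth.
The largest is G#4 to D#5, a perfect fifth (7 semitones).

perfect fifth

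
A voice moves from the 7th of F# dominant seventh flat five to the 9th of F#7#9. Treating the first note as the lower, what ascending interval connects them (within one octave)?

F# dominant seventh flat five has E as its 7th, and F#7#9 has G## as its 9th.
E up to G## is 5 semitones, a half step wider than a major third, so the interval is augmented.

augmented 3rd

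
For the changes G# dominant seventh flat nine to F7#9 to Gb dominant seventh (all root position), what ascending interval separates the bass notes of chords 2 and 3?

minor second

The roots are F and Gb.
From F to Gb: 1 semitone over a second = minor.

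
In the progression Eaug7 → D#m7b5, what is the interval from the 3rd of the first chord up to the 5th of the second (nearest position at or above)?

Eaug7 has G# as its 3rd, and D#m7b5 has A as its 5th.
From G# to A: 1 semitone over a second = minor.

minor 2nd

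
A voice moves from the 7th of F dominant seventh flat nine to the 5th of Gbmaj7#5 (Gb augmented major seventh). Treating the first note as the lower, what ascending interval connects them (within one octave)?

major seventh

The 7th of F dominant seventh flat nine is Eb; the 5th of Gbmaj7#5 (Gb augmented major seventh) is D.
From Eb to D is 11 semitones, exactly the major seventh.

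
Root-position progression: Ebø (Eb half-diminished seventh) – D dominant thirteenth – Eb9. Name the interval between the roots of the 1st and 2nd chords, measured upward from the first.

The roots are Eb and D.
Counting 7 letters and 11 half steps from Eb gives a major seventh.

major seventh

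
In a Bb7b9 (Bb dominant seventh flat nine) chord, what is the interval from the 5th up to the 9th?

diminished fifth

Bb dominant seventh flat nine: Bb D F Ab Cb.
That puts F below Cb.
5 letter names make it a fifth; at 6 semitones (a half step narrower than perfect) the quality is diminished.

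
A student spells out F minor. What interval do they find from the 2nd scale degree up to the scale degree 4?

The scale runs F G Ab Bb C Db Eb.
So we need the interval from G up to Bb.
From G to Bb: 3 semitones over a third = minor.

m3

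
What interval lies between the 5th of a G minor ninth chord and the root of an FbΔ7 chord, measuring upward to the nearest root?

d3

The 5th of G minor ninth is D; the root of FbΔ7 is Fb.
3 letter names make it a third; at 2 semitones (a whole step narrower than major) the quality is diminished.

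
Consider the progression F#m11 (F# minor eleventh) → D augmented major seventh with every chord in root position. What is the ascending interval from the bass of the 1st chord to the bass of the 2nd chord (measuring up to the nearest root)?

The roots are F# and D.
6 letter names make it a sixth; at 8 semitones (a half step narrower than major) the quality is minor.

minor sixth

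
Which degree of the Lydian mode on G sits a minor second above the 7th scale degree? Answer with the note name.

G

The scale is G A B C♯ D E F♯.
The 7th scale degree is F♯; a minor second above that is G — scale degree 1.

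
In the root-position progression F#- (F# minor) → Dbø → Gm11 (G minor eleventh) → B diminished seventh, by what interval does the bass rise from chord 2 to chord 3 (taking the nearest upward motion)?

augmented fourth

The roots are Db and G.
Db up to G is 6 semitones, a half step wider than a perfect fourth, so the interval is augmented.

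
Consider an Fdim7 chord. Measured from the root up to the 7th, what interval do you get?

F diminished seventh is spelled F–Ab–Cb–Ebb.
That puts F below Ebb.
7 letter names make it a seventh; at 9 semitones (a whole step narrower than major) the quality is diminished.

diminished seventh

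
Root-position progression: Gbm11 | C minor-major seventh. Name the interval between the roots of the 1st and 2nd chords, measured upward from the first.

A4

The roots are Gb and C.
4 letter names make it a fourth; at 6 semitones (a half step wider than perfect) the quality is augmented.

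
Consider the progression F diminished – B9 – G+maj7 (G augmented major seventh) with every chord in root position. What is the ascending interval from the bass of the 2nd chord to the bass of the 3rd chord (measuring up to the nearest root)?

minor sixth

The roots are B and G.
From B to G: 8 semitones over a sixth = minor.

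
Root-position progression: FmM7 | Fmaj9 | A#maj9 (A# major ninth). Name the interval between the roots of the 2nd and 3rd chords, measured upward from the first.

augmented third

The roots are F and A#.
F up to A# is 5 semitones, a half step wider than a major third, so the interval is augmented.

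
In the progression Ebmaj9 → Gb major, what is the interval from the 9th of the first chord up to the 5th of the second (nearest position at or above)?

minor sixth

Ebmaj9 has F as its 9th, and Gb major has Db as its 5th.
From F to Db: 8 semitones over a sixth = minor.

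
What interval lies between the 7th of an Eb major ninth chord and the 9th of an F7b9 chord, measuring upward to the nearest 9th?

The 7th of Eb major ninth is D; the 9th of F7b9 is Gb.
D up to Gb is 4 semitones, a half step narrower than a perfect fourth, so the interval is diminished.

diminished 4th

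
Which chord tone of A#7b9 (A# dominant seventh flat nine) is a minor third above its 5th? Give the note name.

G#

The chord tones of A# dominant seventh flat nine are A#-C##-E#-G#-B.
The 5th is E#. A minor third above E# is G#.
G# is the chord's 7th.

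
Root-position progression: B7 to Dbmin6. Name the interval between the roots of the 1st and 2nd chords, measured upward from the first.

The roots are B and Db.
From B to Db: 2 semitones over a third = diminished.

d3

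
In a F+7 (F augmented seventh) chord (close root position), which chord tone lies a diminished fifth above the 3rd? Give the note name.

Spelling the chord: F, A, C♯, E♭.
The 3rd is A. A diminished fifth above A is E♭.
E♭ is the chord's 7th.

Eb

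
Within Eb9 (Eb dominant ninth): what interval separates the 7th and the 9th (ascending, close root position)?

Eb9 (Eb dominant ninth): Eb, G, Bb, Db, F.
7th = Db; 9th = F.
Counting 3 letters and 4 half steps from Db gives a major third.

major 3rd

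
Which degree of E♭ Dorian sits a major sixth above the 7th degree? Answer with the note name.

Bb

The scale is E♭ F G♭ A♭ B♭ C D♭.
The 7th degree is D♭; a major sixth above that is B♭ — scale degree 5.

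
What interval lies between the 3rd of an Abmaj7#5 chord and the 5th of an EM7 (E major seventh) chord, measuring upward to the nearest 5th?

Abmaj7#5 has C as its 3rd, and EM7 (E major seventh) has B as its 5th.
From C to B is 11 semitones, exactly the major seventh.

major 7th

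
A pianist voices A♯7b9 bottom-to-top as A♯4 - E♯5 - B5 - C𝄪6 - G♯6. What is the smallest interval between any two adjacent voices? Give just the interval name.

Adjacent intervals: A♯4→E♯5 = perfect fifth; E♯5→B5 = diminished fifth; B5→C𝄪6 = augmented second; C𝄪6→G♯6 = diminished fifth.
The smallest is B5 to C𝄪6, an augmented second (3 semitones).

A2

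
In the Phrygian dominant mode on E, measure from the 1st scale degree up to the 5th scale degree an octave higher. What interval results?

Spelling the Phrygian dominant mode on E: E F G# A B C D.
The 1st scale degree is E and the 5th scale degree (up an octave) is B.
Counting 12 letters and 19 half steps from E gives a perfect twelfth.

perfect twelfth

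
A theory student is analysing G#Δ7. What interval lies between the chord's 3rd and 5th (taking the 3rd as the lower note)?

G#M7: G#, B#, D#, F##.
That puts B# below D#.
From B# to D#: 3 semitones over a third = minor.

minor 3rd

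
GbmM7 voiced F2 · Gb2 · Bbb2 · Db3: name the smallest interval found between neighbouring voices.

Adjacent intervals: F2→Gb2 = minor second; Gb2→Bbb2 = minor third; Bbb2→Db3 = major third.
The smallest is F2 to Gb2, a minor second (1 semitone).

minor 2nd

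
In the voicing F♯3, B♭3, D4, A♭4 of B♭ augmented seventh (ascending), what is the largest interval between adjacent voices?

Adjacent intervals: F♯3→B♭3 = diminished fourth; B♭3→D4 = major third; D4→A♭4 = diminished fifth.
The largest is D4 to A♭4, a diminished fifth (6 semitones).

diminished 5th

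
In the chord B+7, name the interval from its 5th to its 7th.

diminished 3rd

The chord tones of B+7 are B, D#, F##, A.
So we need the interval from F## up to A.
F## up to A is 2 semitones, a whole step narrower than a major third, so the interval is diminished.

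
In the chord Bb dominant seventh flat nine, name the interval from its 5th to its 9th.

diminished 5th

Spelling the chord: Bb–D–F–Ab–Cb.
5th = F; 9th = Cb.
5 letter names make it a fifth; at 6 semitones (a half step narrower than perfect) the quality is diminished.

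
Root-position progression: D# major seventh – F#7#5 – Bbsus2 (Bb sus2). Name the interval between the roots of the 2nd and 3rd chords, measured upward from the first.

The roots are F# and Bb.
4 letter names make it a fourth; at 4 semitones (a half step narrower than perfect) the quality is diminished.

diminished fourth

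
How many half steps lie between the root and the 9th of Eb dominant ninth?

14

Eb9 (Eb dominant ninth): Eb G Bb Db F.
Eb to F is a major ninth: 14 semitones.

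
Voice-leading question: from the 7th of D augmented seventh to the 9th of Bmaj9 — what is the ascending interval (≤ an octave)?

The 7th of D augmented seventh is C; the 9th of Bmaj9 is C#.
From C to C#: 1 semitone over a unison = augmented.

augmented 1st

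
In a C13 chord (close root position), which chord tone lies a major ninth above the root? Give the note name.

C dominant thirteenth: C, E, G, Bb, D, A.
The root is C. A major ninth above C is D.
D is the chord's 9th.

D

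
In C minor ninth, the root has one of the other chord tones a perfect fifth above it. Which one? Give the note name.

G

Cm9 is spelled C Eb G Bb D.
The root is C. A perfect fifth above C is G.
G is the chord's 5th.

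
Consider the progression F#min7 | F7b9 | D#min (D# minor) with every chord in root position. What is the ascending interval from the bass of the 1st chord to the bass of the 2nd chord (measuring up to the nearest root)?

d8

The roots are F# and F.
From F# to F: 11 semitones over an octave = diminished.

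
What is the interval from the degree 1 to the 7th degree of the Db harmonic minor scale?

major seventh

Spelling the Db harmonic minor scale: Db Eb Fb Gb Ab Bbb C.
That puts Db below C.
Db up to C spans 7 letter names and 11 semitones — a major seventh.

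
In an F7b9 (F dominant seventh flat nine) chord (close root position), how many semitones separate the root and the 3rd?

4

The chord tones of F dominant seventh flat nine are F, A, C, Eb, Gb.
F to A is a major third: 4 semitones.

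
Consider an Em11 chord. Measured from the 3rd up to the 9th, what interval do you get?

major 7th

E minor eleventh is spelled E G B D F♯ A.
So we need the interval from G up to F♯.
From G to F♯ is 11 semitones, exactly the major seventh.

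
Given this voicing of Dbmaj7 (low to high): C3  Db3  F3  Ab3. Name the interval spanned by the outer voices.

minor sixth

The outer voices are C3 and Ab3.
From C to Ab: 8 semitones over a sixth = minor.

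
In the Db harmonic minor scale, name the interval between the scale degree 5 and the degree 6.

The scale runs Db Eb Fb Gb Ab Bbb C.
So we need the interval from Ab up to Bbb.
2 letter names make it a second; at 1 semitone (a half step narrower than major) the quality is minor.

minor second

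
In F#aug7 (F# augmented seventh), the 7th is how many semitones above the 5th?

F# augmented seventh is spelled F#, A#, C##, E.
C## to E is a diminished third: 2 semitones.

2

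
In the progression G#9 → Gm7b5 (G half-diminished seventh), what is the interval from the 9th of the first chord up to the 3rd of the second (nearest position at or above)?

diminished 2nd

The 9th of G#9 is A#; the 3rd of Gm7b5 (G half-diminished seventh) is Bb.
2 letter names make it a second; at 0 semitones (a whole step narrower than major) the quality is diminished.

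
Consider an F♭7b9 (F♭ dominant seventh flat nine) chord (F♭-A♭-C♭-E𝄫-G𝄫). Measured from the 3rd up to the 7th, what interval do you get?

3rd = A♭; 7th = E𝄫.
A♭ up to E𝄫 is 6 semitones, a half step narrower than a perfect fifth, so the interval is diminished.

diminished fifth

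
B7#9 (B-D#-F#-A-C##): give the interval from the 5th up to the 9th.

So we need the interval from F# up to C##.
5 letter names make it a fifth; at 8 semitones (a half step wider than perfect) the quality is augmented.

augmented fifth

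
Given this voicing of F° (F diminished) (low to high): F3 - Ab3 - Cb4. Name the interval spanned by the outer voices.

The outer voices are F3 and Cb4.
F up to Cb is 6 semitones, a half step narrower than a perfect fifth, so the interval is diminished.

diminished 5th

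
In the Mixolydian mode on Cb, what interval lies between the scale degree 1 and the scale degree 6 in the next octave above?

major thirteenth

The scale runs Cb Db Eb Fb Gb Ab Bbb.
That puts Cb below Ab.
Counting 13 letters and 21 half steps from Cb gives a major thirteenth.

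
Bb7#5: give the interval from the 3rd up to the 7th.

Bb7#5 (Bb augmented seventh): Bb–D–F#–Ab.
So we need the interval from D up to Ab.
From D to Ab: 6 semitones over a fifth = diminished.

diminished fifth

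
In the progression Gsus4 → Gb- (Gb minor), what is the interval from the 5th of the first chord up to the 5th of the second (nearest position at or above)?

Gsus4 has D as its 5th, and Gb- (Gb minor) has Db as its 5th.
8 letter names make it an octave; at 11 semitones (a half step narrower than perfect) the quality is diminished.

d8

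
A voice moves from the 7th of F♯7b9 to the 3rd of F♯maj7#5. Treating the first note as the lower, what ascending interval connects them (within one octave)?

The 7th of F♯7b9 is E; the 3rd of F♯maj7#5 is A♯.
E up to A♯ is 6 semitones, a half step wider than a perfect fourth, so the interval is augmented.

augmented fourth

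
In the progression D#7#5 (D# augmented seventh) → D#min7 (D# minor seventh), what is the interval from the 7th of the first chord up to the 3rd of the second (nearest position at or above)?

perfect fourth

D#7#5 (D# augmented seventh) has C# as its 7th, and D#min7 (D# minor seventh) has F# as its 3rd.
C# up to F# spans 4 letter names and 5 semitones — a perfect fourth.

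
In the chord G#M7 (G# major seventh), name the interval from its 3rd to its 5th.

m3

G#Δ7 (G# major seventh): G#-B#-D#-F##.
The 3rd is B# and the 5th is D#.
From B# to D#: 3 semitones over a third = minor.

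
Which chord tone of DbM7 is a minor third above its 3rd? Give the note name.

Ab

Db major seventh is spelled Db F Ab C.
The 3rd is F. A minor third above F is Ab.
Ab is the chord's 5th.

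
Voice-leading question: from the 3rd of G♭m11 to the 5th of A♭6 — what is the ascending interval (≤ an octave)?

The 3rd of G♭m11 is B𝄫; the 5th of A♭6 is E♭.
B𝄫 up to E♭ is 6 semitones, a half step wider than a perfect fourth, so the interval is augmented.

augmented fourth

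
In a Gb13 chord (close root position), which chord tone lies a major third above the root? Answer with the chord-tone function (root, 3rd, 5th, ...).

Gb13 (Gb dominant thirteenth): Gb–Bb–Db–Fb–Ab–Eb.
The root is Gb. A major third above Gb is Bb.
Bb is the chord's 3rd.

3rd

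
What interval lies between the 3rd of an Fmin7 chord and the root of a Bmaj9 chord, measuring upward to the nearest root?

augmented second

The 3rd of Fmin7 is A♭; the root of Bmaj9 is B.
From A♭ to B: 3 semitones over a second = augmented.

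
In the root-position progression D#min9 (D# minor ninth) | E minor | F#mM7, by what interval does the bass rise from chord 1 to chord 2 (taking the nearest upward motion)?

minor second

The roots are D# and E.
From D# to E: 1 semitone over a second = minor.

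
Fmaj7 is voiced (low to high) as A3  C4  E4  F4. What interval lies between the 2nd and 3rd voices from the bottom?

Those voices are C4 and E4.
From C to E is 4 semitones, exactly the major third.

major third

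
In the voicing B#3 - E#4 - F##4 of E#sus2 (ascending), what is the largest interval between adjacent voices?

perfect 4th

Adjacent intervals: B#3→E#4 = perfect fourth; E#4→F##4 = major second.
The largest is B#3 to E#4, a perfect fourth (5 semitones).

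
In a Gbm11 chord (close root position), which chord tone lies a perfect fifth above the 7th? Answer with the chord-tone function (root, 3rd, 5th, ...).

11th

The chord tones of Gbm11 (Gb minor eleventh) are Gb–Bbb–Db–Fb–Ab–Cb.
The 7th is Fb. A perfect fifth above Fb is Cb.
Cb is the chord's 11th.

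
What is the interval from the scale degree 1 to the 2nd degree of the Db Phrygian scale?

minor second

Db phrygian: Db Ebb Fb Gb Ab Bbb Cb.
That puts Db below Ebb.
Db up to Ebb is 1 semitone, a half step narrower than a major second, so the interval is minor.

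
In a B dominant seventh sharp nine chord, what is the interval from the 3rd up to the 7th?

The chord tones of B7#9 are B-D♯-F♯-A-C𝄪.
So we need the interval from D♯ up to A.
From D♯ to A: 6 semitones over a fifth = diminished.
This 3–7 tritone is the characteristic tension at the heart of the dominant sound.

diminished 5th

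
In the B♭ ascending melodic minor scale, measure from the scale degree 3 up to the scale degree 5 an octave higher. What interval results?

The scale runs B♭ C D♭ E♭ F G A.
That puts D♭ below F.
D♭ up to F spans 10 letter names and 16 semitones — a major tenth.

major tenth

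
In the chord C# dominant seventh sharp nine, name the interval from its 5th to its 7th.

minor 3rd

C#7#9 (C# dominant seventh sharp nine): C#, E#, G#, B, D##.
5th = G#; 7th = B.
From G# to B: 3 semitones over a third = minor.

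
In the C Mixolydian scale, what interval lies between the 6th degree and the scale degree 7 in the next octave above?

minor ninth

C mixolydian: C D E F G A B♭.
The 6th degree is A and the 7th degree (up an octave) is B♭.
9 letter names make it a ninth; at 13 semitones (a half step narrower than major) the quality is minor.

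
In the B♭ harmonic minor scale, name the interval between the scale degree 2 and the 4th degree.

m3

B♭ harmonic minor: B♭ C D♭ E♭ F G♭ A.
The scale degree 2 is C and the degree 4 is E♭.
3 letter names make it a third; at 3 semitones (a half step narrower than major) the quality is minor.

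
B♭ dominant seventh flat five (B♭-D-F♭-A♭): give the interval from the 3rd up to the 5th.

d3

That puts D below F♭.
From D to F♭: 2 semitones over a third = diminished.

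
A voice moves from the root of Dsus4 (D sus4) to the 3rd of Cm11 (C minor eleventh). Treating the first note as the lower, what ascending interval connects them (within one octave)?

m2

Dsus4 (D sus4) has D as its root, and Cm11 (C minor eleventh) has E♭ as its 3rd.
2 letter names make it a second; at 1 semitone (a half step narrower than major) the quality is minor.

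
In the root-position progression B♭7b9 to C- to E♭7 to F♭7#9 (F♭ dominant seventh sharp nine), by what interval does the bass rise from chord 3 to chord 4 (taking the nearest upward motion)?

The roots are E♭ and F♭.
E♭ up to F♭ is 1 semitone, a half step narrower than a major second, so the interval is minor.

minor second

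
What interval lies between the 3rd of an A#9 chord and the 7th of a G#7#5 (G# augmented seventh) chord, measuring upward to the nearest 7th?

d4

The 3rd of A#9 is C##; the 7th of G#7#5 (G# augmented seventh) is F#.
From C## to F#: 4 semitones over a fourth = diminished.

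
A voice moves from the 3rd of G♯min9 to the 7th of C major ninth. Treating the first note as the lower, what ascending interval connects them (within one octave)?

P1

G♯min9 has B as its 3rd, and C major ninth has B as its 7th.
B up to B spans 1 letter names and 0 semitones — a perfect unison.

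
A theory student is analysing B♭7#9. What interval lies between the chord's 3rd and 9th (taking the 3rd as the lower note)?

Spelling the chord: B♭, D, F, A♭, C♯.
The 3rd is D and the 9th is C♯.
Counting 7 letters and 11 half steps from D gives a major seventh.

major 7th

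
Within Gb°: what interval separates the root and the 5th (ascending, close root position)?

diminished 5th

Spelling the chord: Gb-Bbb-Dbb.
The root is Gb and the 5th is Dbb.
From Gb to Dbb: 6 semitones over a fifth = diminished.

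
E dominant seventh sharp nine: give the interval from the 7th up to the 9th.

augmented 3rd

E7#9: E–G#–B–D–F##.
The 7th is D and the 9th is F##.
D up to F## is 5 semitones, a half step wider than a major third, so the interval is augmented.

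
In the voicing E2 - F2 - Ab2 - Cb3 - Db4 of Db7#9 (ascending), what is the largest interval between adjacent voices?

Adjacent intervals: E2→F2 = minor second; F2→Ab2 = minor third; Ab2→Cb3 = minor third; Cb3→Db4 = major ninth.
The largest is Cb3 to Db4, a major ninth (14 semitones).

major ninth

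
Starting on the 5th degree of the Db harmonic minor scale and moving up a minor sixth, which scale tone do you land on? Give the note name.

The scale is Db Eb Fb Gb Ab Bbb C.
The 5th degree is Ab; a minor sixth above that is Fb — scale degree 3.

Fb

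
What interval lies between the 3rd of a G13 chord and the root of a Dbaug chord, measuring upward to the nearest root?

The 3rd of G13 is B; the root of Dbaug is Db.
3 letter names make it a third; at 2 semitones (a whole step narrower than major) the quality is diminished.

diminished 3rd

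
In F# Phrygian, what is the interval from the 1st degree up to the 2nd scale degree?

The scale runs F# G A B C# D E.
1st degree = F#; scale degree 2 = G.
2 letter names make it a second; at 1 semitone (a half step narrower than major) the quality is minor.

minor second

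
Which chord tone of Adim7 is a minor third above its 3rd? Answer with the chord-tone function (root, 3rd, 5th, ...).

5th

Spelling the chord: A-C-Eb-Gb.
The 3rd is C. A minor third above C is Eb.
Eb is the chord's 5th.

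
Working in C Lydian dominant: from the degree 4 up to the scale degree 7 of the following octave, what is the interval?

diminished eleventh

The scale runs C D E F# G A Bb.
That puts F# below Bb.
11 letter names make it an eleventh; at 16 semitones (a half step narrower than perfect) the quality is diminished.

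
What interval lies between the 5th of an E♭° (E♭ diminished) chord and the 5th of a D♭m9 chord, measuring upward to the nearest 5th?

major 7th

E♭° (E♭ diminished) has B𝄫 as its 5th, and D♭m9 has A♭ as its 5th.
B𝄫 up to A♭ spans 7 letter names and 11 semitones — a major seventh.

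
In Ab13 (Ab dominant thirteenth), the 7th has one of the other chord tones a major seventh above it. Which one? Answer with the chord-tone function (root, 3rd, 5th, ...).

The chord tones of Ab13 are Ab–C–Eb–Gb–Bb–F.
The 7th is Gb. A major seventh above Gb is F.
F is the chord's 13th.

13th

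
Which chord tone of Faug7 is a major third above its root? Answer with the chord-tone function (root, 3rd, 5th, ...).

3rd

F augmented seventh: F-A-C♯-E♭.
The root is F. A major third above F is A.
A is the chord's 3rd.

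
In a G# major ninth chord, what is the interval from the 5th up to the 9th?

perfect fifth

The chord tones of G#maj9 (G# major ninth) are G#, B#, D#, F##, A#.
The 5th is D# and the 9th is A#.
From D# to A# is 7 semitones, exactly the perfect fifth.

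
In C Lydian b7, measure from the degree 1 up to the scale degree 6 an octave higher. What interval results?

C lydian dominant: C D E F# G A Bb.
So we need the interval from C up to A.
Counting 13 letters and 21 half steps from C gives a major thirteenth.

M13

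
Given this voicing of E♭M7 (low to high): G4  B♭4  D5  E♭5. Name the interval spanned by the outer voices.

minor sixth

The outer voices are G4 and E♭5.
G up to E♭ is 8 semitones, a half step narrower than a major sixth, so the interval is minor.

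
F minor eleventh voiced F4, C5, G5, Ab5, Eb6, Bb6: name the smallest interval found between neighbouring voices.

m2

Adjacent intervals: F4→C5 = perfect fifth; C5→G5 = perfect fifth; G5→Ab5 = minor second; Ab5→Eb6 = perfect fifth; Eb6→Bb6 = perfect fifth.
The smallest is G5 to Ab5, a minor second (1 semitone).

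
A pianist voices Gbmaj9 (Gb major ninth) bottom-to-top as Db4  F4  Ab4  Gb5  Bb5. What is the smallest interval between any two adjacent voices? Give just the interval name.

Adjacent intervals: Db4→F4 = major third; F4→Ab4 = minor third; Ab4→Gb5 = minor seventh; Gb5→Bb5 = major third.
The smallest is F4 to Ab4, a minor third (3 semitones).

minor third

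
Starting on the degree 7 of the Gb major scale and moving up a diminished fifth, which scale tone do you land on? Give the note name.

Cb

The scale is Gb Ab Bb Cb Db Eb F.
The degree 7 is F; a diminished fifth above that is Cb — scale degree 4.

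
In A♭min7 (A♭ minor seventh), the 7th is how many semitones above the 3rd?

7

The chord tones of A♭m7 are A♭ C♭ E♭ G♭.
C♭ to G♭ is a perfect fifth: 7 semitones.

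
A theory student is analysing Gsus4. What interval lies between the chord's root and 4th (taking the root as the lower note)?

Spelling the chord: G C D.
So we need the interval from G up to C.
G up to C spans 4 letter names and 5 semitones — a perfect fourth.

perfect fourth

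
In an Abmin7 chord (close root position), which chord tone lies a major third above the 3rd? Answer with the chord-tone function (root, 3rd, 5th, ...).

5th

The chord tones of Ab minor seventh are Ab–Cb–Eb–Gb.
The 3rd is Cb. A major third above Cb is Eb.
Eb is the chord's 5th.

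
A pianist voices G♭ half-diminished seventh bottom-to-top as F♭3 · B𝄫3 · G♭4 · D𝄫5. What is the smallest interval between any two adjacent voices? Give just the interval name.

Adjacent intervals: F♭3→B𝄫3 = perfect fourth; B𝄫3→G♭4 = major sixth; G♭4→D𝄫5 = diminished fifth.
The smallest is F♭3 to B𝄫3, a perfect fourth (5 semitones).

perfect fourth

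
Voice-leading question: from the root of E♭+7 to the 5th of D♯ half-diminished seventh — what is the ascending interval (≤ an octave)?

A4

E♭+7 has E♭ as its root, and D♯ half-diminished seventh has A as its 5th.
4 letter names make it a fourth; at 6 semitones (a half step wider than perfect) the quality is augmented.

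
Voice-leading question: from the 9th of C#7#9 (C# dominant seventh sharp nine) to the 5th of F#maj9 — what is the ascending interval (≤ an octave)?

diminished seventh

The 9th of C#7#9 (C# dominant seventh sharp nine) is D##; the 5th of F#maj9 is C#.
7 letter names make it a seventh; at 9 semitones (a whole step narrower than major) the quality is diminished.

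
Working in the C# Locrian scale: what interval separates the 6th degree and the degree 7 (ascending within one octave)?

M2

C# locrian: C# D E F# G A B.
The 6th degree is A and the 7th degree is B.
From A to B is 2 semitones, exactly the major second.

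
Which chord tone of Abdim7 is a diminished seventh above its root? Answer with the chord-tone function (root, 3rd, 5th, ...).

Ab°7: Ab-Cb-Ebb-Gbb.
The root is Ab. A diminished seventh above Ab is Gbb.
Gbb is the chord's 7th.

7th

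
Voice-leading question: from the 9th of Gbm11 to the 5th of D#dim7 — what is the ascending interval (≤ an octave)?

augmented 1st

Gbm11 has Ab as its 9th, and D#dim7 has A as its 5th.
1 letter names make it a unison; at 1 semitone (a half step wider than perfect) the quality is augmented.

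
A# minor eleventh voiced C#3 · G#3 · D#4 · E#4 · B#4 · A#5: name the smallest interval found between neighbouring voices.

major second

Adjacent intervals: C#3→G#3 = perfect fifth; G#3→D#4 = perfect fifth; D#4→E#4 = major second; E#4→B#4 = perfect fifth; B#4→A#5 = minor seventh.
The smallest is D#4 to E#4, a major second (2 semitones).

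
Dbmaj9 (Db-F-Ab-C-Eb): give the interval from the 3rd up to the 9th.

That puts F below Eb.
From F to Eb: 10 semitones over a seventh = minor.

minor seventh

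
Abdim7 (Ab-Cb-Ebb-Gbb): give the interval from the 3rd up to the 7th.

That puts Cb below Gbb.
Cb up to Gbb is 6 semitones, a half step narrower than a perfect fifth, so the interval is diminished.

diminished fifth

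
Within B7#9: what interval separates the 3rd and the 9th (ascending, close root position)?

major seventh

Spelling the chord: B–D#–F#–A–C##.
That puts D# below C##.
D# up to C## spans 7 letter names and 11 semitones — a major seventh.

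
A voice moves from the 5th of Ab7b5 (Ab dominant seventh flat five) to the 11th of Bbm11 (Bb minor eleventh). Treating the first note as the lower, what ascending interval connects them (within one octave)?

augmented 1st

The 5th of Ab7b5 (Ab dominant seventh flat five) is Ebb; the 11th of Bbm11 (Bb minor eleventh) is Eb.
Ebb up to Eb is 1 semitone, a half step wider than a perfect unison, so the interval is augmented.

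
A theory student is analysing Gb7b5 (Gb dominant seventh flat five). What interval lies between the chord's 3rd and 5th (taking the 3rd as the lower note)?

diminished third

Gb dominant seventh flat five: Gb, Bb, Dbb, Fb.
That puts Bb below Dbb.
3 letter names make it a third; at 2 semitones (a whole step narrower than major) the quality is diminished.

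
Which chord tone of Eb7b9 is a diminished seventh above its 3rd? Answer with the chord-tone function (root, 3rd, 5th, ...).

Spelling the chord: Eb, G, Bb, Db, Fb.
The 3rd is G. A diminished seventh above G is Fb.
Fb is the chord's 9th.

9th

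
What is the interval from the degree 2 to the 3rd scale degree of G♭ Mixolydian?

major 2nd

The scale runs G♭ A♭ B♭ C♭ D♭ E♭ F♭.
Degree 2 = A♭; scale degree 3 = B♭.
From A♭ to B♭ is 2 semitones, exactly the major second.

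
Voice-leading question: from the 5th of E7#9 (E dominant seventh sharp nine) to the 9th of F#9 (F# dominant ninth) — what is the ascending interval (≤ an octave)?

The 5th of E7#9 (E dominant seventh sharp nine) is B; the 9th of F#9 (F# dominant ninth) is G#.
B up to G# spans 6 letter names and 9 semitones — a major sixth.

M6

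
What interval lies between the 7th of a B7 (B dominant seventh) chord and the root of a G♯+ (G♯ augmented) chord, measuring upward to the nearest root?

B7 (B dominant seventh) has A as its 7th, and G♯+ (G♯ augmented) has G♯ as its root.
Counting 7 letters and 11 half steps from A gives a major seventh.

major seventh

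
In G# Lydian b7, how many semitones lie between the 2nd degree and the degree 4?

The scale is G# A# B# C## D# E# F#.
A# up to C## is a major third — 4 semitones.

4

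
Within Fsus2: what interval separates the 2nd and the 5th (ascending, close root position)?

Fsus2 is spelled F, G, C.
2nd = G; 5th = C.
G up to C spans 4 letter names and 5 semitones — a perfect fourth.

perfect fourth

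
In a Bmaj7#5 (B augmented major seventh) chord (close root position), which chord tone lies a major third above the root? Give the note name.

D#

The chord tones of Bmaj7#5 are B-D♯-F𝄪-A♯.
The root is B. A major third above B is D♯.
D♯ is the chord's 3rd.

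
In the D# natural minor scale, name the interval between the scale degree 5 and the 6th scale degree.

minor second

Spelling the D# natural minor scale: D# E# F# G# A# B C#.
That puts A# below B.
2 letter names make it a second; at 1 semitone (a half step narrower than major) the quality is minor.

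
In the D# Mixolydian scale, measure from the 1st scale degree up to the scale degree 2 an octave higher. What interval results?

D# mixolydian: D# E# F## G# A# B# C#.
That puts D# below E#.
Counting 9 letters and 14 half steps from D# gives a major ninth.

M9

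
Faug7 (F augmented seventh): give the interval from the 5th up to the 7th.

diminished third

Faug7 (F augmented seventh) is spelled F-A-C#-Eb.
So we need the interval from C# up to Eb.
From C# to Eb: 2 semitones over a third = diminished.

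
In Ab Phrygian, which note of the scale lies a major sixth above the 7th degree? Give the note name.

Eb

The scale is Ab Bbb Cb Db Eb Fb Gb.
The 7th degree is Gb; a major sixth above that is Eb — scale degree 5.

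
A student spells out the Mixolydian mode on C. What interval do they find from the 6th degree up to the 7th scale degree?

minor second

Spelling the Mixolydian mode on C: C D E F G A Bb.
6th degree = A; degree 7 = Bb.
2 letter names make it a second; at 1 semitone (a half step narrower than major) the quality is minor.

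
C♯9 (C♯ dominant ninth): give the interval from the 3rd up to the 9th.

minor seventh

C♯9 (C♯ dominant ninth) is spelled C♯-E♯-G♯-B-D♯.
3rd = E♯; 9th = D♯.
From E♯ to D♯: 10 semitones over a seventh = minor.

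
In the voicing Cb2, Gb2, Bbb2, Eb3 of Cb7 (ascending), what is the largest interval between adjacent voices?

perfect 5th

Adjacent intervals: Cb2→Gb2 = perfect fifth; Gb2→Bbb2 = minor third; Bbb2→Eb3 = augmented fourth.
The largest is Cb2 to Gb2, a perfect fifth (7 semitones).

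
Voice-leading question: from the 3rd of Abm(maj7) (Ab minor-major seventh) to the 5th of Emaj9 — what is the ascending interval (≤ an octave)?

The 3rd of Abm(maj7) (Ab minor-major seventh) is Cb; the 5th of Emaj9 is B.
7 letter names make it a seventh; at 12 semitones (a half step wider than major) the quality is augmented.

augmented seventh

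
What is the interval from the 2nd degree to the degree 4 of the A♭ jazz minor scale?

The scale runs A♭ B♭ C♭ D♭ E♭ F G.
2nd degree = B♭; 4th degree = D♭.
B♭ up to D♭ is 3 semitones, a half step narrower than a major third, so the interval is minor.

m3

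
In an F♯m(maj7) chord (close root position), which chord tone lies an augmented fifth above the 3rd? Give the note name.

F♯mM7 (F♯ minor-major seventh): F♯-A-C♯-E♯.
The 3rd is A. An augmented fifth above A is E♯.
E♯ is the chord's 7th.

E#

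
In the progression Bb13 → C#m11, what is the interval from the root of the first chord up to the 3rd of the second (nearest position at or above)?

augmented 4th

Bb13 has Bb as its root, and C#m11 has E as its 3rd.
4 letter names make it a fourth; at 6 semitones (a half step wider than perfect) the quality is augmented.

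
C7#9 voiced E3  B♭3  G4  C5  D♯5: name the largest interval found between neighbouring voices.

Adjacent intervals: E3→B♭3 = diminished fifth; B♭3→G4 = major sixth; G4→C5 = perfect fourth; C5→D♯5 = augmented second.
The largest is B♭3 to G4, a major sixth (9 semitones).

major sixth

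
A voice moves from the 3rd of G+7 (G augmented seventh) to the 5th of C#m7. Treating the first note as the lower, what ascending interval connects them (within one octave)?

major sixth

The 3rd of G+7 (G augmented seventh) is B; the 5th of C#m7 is G#.
Counting 6 letters and 9 half steps from B gives a major sixth.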